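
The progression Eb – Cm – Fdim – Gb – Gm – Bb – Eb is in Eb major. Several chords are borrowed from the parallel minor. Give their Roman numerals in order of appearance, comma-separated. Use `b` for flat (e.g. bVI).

The diatonic triads in Eb major are Eb, Fm, Gm, Ab, Bb, Cm, Ddim. Eb, Cm, Gm and Bb are all diatonic. But Fdim (F–Ab–Cb) is foreign: the diatonic ii on degree 2 is Fm, whereas Fdim comes from Eb minor. It is labeled ii°. Gb (Gb–Bb–Db) doesn't fit — on degree 3 Eb major would have Gm (iii). Gb is the degree-3 chord of Eb minor, so it is the borrowed bIII.

ii°, bIII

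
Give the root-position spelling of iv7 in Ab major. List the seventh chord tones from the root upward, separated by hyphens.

The root, Db, is scale degree 4 — the same note in Ab major and Ab minor; only the chord quality changes. Stacking thirds in Ab minor on Db gives Db–Fb–Ab–Cb.

Db-Fb-Ab-Cb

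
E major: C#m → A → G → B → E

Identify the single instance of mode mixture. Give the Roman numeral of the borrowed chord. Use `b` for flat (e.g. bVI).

The diatonic triads in E major are E, F#m, G#m, A, B, C#m, D#dim. C#m, A, B and E all belong to that set. G (G–B–D) is not: scale degree 3 in E major carries G#m (iii). In E minor the chord on that degree is G, so here it functions as bIII, borrowed from the parallel minor.

bIII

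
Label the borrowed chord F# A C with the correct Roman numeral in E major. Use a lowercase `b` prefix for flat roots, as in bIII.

F# is scale degree 2 in E major. F#–A–C is a diminished chord — the form found in E minor, not the diatonic ii (F#m). Borrowed into E major it is written ii°.

ii°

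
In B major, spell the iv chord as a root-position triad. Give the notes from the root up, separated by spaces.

E G B

The root, E, is scale degree 4 — the same note in B major and B minor; only the chord quality changes. Stacking thirds in B minor on E gives E–G–B.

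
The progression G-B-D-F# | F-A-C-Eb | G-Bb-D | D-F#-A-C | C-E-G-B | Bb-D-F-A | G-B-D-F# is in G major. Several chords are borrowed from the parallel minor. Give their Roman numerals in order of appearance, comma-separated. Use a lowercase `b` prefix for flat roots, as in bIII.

G major has the diatonic set G, Am, Bm, C, D, Em, F#dim. G–B–D–F# = Gmaj7, D–F#–A–C = D7 and C–E–G–B = Cmaj7 are all diatonic. But F–A–C–Eb is foreign: the diatonic vii° on degree 7 is F#dim, whereas F7 comes from G minor. It is labeled bVII7. But G–Bb–D is foreign: the diatonic I on degree 1 is G, whereas Gm comes from G minor. It is labeled i. But Bb–D–F–A is foreign: the diatonic iii on degree 3 is Bm, whereas Bbmaj7 comes from G minor. It is labeled bIIImaj7.

bVII7, i, bIIImaj7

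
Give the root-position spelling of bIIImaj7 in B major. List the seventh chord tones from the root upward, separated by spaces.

Scale degree 3 in B major is D#. bIIImaj7 uses the lowered form, D, taken from B minor. Stacking thirds in B minor on D gives D–F#–A–C#.

D F# A C#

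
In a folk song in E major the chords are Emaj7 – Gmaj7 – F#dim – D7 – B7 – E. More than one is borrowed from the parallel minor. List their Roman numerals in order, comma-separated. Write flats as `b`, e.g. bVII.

bIIImaj7, ii°, bVII7

In E major the diatonic chords are E, F#m, G#m, A, B, C#m, D#dim. Of the given chords, Emaj7, B7 and E are diatonic. Gmaj7 (G–B–D–F#) is not: scale degree 3 in E major carries G#m (iii). In E minor the chord on that degree is Gmaj7, so here it functions as bIIImaj7, borrowed from the parallel minor. F#dim (F#–A–C) doesn't fit — on degree 2 E major would have F#m (ii). F#dim is the degree-2 chord of E minor, so it is the borrowed ii°. But D7 (D–F#–A–C) is foreign: the diatonic vii° on degree 7 is D#dim, whereas D7 comes from E minor. It is labeled bVII7.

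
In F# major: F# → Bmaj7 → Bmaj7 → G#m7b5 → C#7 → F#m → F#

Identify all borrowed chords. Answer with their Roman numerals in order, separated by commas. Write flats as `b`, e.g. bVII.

F# major has the diatonic set F#, G#m, A#m, B, C#, D#m, E#dim. F#, Bmaj7 and C#7 all belong to that set. But G#m7b5 (G#–B–D–F#) is foreign: the diatonic ii on degree 2 is G#m, whereas G#m7b5 comes from F# minor. It is labeled iiø7. But F#m (F#–A–C#) is foreign: the diatonic I on degree 1 is F#, whereas F#m comes from F# minor. It is labeled i.

iiø7, i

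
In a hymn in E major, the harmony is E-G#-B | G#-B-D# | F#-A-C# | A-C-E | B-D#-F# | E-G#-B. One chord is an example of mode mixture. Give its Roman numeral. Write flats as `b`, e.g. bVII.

iv

E major has the diatonic set E, F#m, G#m, A, B, C#m, D#dim. E–G#–B = E, G#–B–D# = G#m, F#–A–C# = F#m and B–D#–F# = B all belong to that set. A–C–E is not: scale degree 4 in E major carries A (IV). In E minor the chord on that degree is Am, so here it functions as iv, borrowed from the parallel minor.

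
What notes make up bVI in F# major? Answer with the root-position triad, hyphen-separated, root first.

D-F#-A

Scale degree 6 in F# major is D#. bVI uses the lowered form, D, taken from F# minor. Building the major chord from the parallel minor on D: D–F#–A.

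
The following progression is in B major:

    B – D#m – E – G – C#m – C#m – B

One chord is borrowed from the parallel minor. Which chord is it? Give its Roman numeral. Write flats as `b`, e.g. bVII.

In B major the diatonic chords are B, C#m, D#m, E, F#, G#m, A#dim. Of the given chords, B, D#m, E and C#m are diatonic. G (G–B–D) doesn't fit — on degree 6 B major would have G#m (vi). G is the degree-6 chord of B minor, so it is the borrowed bVI.

bVI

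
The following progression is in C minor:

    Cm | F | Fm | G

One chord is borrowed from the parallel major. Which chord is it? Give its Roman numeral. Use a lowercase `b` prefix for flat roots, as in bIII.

IV

The diatonic triads in C minor (with V from harmonic minor) are Cm, Ddim, Eb, Fm, G, Ab, Bb. Of the given chords, Cm, Fm and G are diatonic. But F (F–A–C) is foreign: the diatonic iv on degree 4 is Fm, whereas F comes from C major. It is labeled IV.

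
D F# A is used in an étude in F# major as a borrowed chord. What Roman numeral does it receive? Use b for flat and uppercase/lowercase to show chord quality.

bVI

The root D is the lowered 6th scale degree — diatonically F# major has D# there. Diatonically F# major has D#m (vi) on that degree; D–F#–A is instead the major chord native to F# minor, so it takes the label bVI.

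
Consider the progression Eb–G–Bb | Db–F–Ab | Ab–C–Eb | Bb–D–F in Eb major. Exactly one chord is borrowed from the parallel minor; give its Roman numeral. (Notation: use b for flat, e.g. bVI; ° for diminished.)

Eb major has the diatonic set Eb, Fm, Gm, Ab, Bb, Cm, Ddim. Eb–G–Bb = Eb, Ab–C–Eb = Ab and Bb–D–F = Bb are all diatonic. But Db–F–Ab is foreign: the diatonic vii° on degree 7 is Ddim, whereas Db comes from Eb minor. It is labeled bVII.

bVII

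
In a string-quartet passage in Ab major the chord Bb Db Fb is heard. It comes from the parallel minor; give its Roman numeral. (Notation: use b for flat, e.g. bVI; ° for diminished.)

The root Bb is the diatonic 2nd degree of Ab major; the borrowing shows in the chord quality. Bb–Db–Fb is a diminished chord — the form found in Ab minor, not the diatonic ii (Bbm). Borrowed into Ab major it is written ii°.

ii°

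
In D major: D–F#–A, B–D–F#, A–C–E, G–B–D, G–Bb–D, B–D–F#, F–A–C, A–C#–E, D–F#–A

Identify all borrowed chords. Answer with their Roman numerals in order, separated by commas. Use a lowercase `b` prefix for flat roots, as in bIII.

v, iv, bIII

D major has the diatonic set D, Em, F#m, G, A, Bm, C#dim. D–F#–A = D, B–D–F# = Bm, G–B–D = G and A–C#–E = A are all diatonic. But A–C–E is foreign: the diatonic V on degree 5 is A, whereas Am comes from D minor. It is labeled v. G–Bb–D doesn't fit — on degree 4 D major would have G (IV). Gm is the degree-4 chord of D minor, so it is the borrowed iv. But F–A–C is foreign: the diatonic iii on degree 3 is F#m, whereas F comes from D minor. It is labeled bIII.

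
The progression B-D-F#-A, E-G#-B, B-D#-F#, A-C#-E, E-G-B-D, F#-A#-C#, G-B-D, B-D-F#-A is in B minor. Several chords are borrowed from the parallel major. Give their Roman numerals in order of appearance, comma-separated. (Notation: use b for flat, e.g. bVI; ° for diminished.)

IV, I

In B minor (with V from harmonic minor) the diatonic chords are Bm, C#dim, D, Em, F#, G, A. B–D–F#–A = Bm7, A–C#–E = A, E–G–B–D = Em7, F#–A#–C# = F# and G–B–D = G all belong to that set. But E–G#–B is foreign: the diatonic iv on degree 4 is Em, whereas E comes from B major. It is labeled IV. B–D#–F# is not: scale degree 1 in B minor carries Bm (i). In B major the chord on that degree is B, so here it functions as I, borrowed from the parallel major.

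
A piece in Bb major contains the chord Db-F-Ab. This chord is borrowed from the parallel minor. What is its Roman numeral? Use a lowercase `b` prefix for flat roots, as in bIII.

bIII

In Bb major scale degree 3 is D; Db is its lowered form, from Bb minor. The diatonic chord on degree 3 would be Dm (iii), but Db–F–Ab is the major chord from Bb minor. As a borrowed chord it is labeled bIII.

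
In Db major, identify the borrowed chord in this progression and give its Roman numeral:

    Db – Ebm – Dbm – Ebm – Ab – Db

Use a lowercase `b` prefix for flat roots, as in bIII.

i

Db major has the diatonic set Db, Ebm, Fm, Gb, Ab, Bbm, Cdim. Of the given chords, Db, Ebm and Ab are diatonic. Dbm (Db–Fb–Ab) is not: scale degree 1 in Db major carries Db (I). In Db minor the chord on that degree is Dbm, so here it functions as i, borrowed from the parallel minor.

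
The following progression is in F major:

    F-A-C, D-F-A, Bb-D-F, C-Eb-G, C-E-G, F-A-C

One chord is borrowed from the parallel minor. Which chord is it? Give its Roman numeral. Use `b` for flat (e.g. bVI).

The diatonic triads in F major are F, Gm, Am, Bb, C, Dm, Edim. F–A–C = F, D–F–A = Dm, Bb–D–F = Bb and C–E–G = C are all diatonic. C–Eb–G is not: scale degree 5 in F major carries C (V). In F minor the chord on that degree is Cm, so here it functions as v, borrowed from the parallel minor.

v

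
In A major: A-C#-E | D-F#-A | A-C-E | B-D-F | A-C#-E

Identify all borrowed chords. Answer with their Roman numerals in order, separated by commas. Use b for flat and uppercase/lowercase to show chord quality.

The diatonic triads in A major are A, Bm, C#m, D, E, F#m, G#dim. Of the given chords, A–C#–E = A and D–F#–A = D are diatonic. But A–C–E is foreign: the diatonic I on degree 1 is A, whereas Am comes from A minor. It is labeled i. But B–D–F is foreign: the diatonic ii on degree 2 is Bm, whereas Bdim comes from A minor. It is labeled ii°.

i, ii°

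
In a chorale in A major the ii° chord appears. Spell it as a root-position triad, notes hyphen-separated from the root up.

The root, B, is scale degree 2 — the same note in A major and A minor; only the chord quality changes. In A minor the chord on B is B–D–F.

B-D-F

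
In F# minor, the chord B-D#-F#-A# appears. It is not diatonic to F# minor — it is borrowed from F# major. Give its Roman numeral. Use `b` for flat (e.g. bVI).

IVmaj7

B is scale degree 4 in F# minor. Diatonically F# minor has Bm (iv) on that degree; B–D#–F#–A# is instead the major-seventh chord native to F# major, so it takes the label IVmaj7.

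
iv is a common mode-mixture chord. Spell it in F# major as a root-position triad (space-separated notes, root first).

B D F#

iv is built on scale degree 4, which is B in both F# major and its parallel. In F# minor the chord on B is B–D–F#.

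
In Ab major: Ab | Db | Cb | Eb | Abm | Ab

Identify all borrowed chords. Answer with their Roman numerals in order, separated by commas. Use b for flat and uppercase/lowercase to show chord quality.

bIII, i

The diatonic triads in Ab major are Ab, Bbm, Cm, Db, Eb, Fm, Gdim. Ab, Db and Eb all belong to that set. Cb (Cb–Eb–Gb) is not: scale degree 3 in Ab major carries Cm (iii). In Ab minor the chord on that degree is Cb, so here it functions as bIII, borrowed from the parallel minor. Abm (Ab–Cb–Eb) doesn't fit — on degree 1 Ab major would have Ab (I). Abm is the degree-1 chord of Ab minor, so it is the borrowed i.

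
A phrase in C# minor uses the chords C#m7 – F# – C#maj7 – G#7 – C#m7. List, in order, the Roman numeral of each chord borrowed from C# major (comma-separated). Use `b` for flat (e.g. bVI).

IV, Imaj7

The diatonic triads in C# minor (with V from harmonic minor) are C#m, D#dim, E, F#m, G#, A, B. C#m7 and G#7 both belong to that set. But F# (F#–A#–C#) is foreign: the diatonic iv on degree 4 is F#m, whereas F# comes from C# major. It is labeled IV. But C#maj7 (C#–E#–G#–B#) is foreign: the diatonic i on degree 1 is C#m, whereas C#maj7 comes from C# major. It is labeled Imaj7.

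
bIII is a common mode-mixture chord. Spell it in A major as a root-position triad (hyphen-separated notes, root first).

Scale degree 3 in A major is C#. bIII uses the lowered form, C, taken from A minor. Building the major chord from the parallel minor on C: C–E–G.

C-E-G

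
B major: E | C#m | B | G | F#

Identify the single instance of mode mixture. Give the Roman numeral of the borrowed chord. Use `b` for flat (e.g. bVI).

B major has the diatonic set B, C#m, D#m, E, F#, G#m, A#dim. Of the given chords, E, C#m, B and F# are diatonic. But G (G–B–D) is foreign: the diatonic vi on degree 6 is G#m, whereas G comes from B minor. It is labeled bVI.

bVI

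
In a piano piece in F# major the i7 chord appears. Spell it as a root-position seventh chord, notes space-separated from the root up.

The root, F#, is scale degree 1 — the same note in F# major and F# minor; only the chord quality changes. Building the minor-seventh chord from the parallel minor on F#: F#–A–C#–E.

F# A C# E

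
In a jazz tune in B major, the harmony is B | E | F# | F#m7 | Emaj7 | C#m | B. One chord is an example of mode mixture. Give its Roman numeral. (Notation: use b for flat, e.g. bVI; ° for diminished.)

In B major the diatonic chords are B, C#m, D#m, E, F#, G#m, A#dim. Of the given chords, B, E, F#, Emaj7 and C#m are diatonic. F#m7 (F#–A–C#–E) is not: scale degree 5 in B major carries F# (V). In B minor the chord on that degree is F#m7, so here it functions as v7, borrowed from the parallel minor.

v7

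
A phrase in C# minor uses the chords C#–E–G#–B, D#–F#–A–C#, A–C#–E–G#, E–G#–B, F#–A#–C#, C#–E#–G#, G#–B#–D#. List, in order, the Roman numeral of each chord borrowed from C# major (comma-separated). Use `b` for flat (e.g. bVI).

C# minor has the diatonic set C#m, D#dim, E, F#m, G#, A, B (with V from harmonic minor). Of the given chords, C#–E–G#–B = C#m7, D#–F#–A–C# = D#m7b5, A–C#–E–G# = Amaj7, E–G#–B = E and G#–B#–D# = G# are diatonic. F#–A#–C# is not: scale degree 4 in C# minor carries F#m (iv). In C# major the chord on that degree is F#, so here it functions as IV, borrowed from the parallel major. C#–E#–G# is not: scale degree 1 in C# minor carries C#m (i). In C# major the chord on that degree is C#, so here it functions as I, borrowed from the parallel major.

IV, I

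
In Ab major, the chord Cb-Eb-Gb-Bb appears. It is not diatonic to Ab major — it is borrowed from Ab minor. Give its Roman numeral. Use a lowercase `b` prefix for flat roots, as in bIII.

The root Cb is the lowered 3rd scale degree — diatonically Ab major has C there. The diatonic chord on degree 3 would be Cm (iii), but Cb–Eb–Gb–Bb is the major-seventh chord from Ab minor. As a borrowed chord it is labeled bIIImaj7.

bIIImaj7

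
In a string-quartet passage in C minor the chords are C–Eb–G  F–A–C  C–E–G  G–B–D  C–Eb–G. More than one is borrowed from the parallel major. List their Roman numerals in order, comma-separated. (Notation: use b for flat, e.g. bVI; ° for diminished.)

IV, I

In C minor (with V from harmonic minor) the diatonic chords are Cm, Ddim, Eb, Fm, G, Ab, Bb. C–Eb–G = Cm and G–B–D = G both belong to that set. F–A–C doesn't fit — on degree 4 C minor would have Fm (iv). F is the degree-4 chord of C major, so it is the borrowed IV. C–E–G is not: scale degree 1 in C minor carries Cm (i). In C major the chord on that degree is C, so here it functions as I, borrowed from the parallel major.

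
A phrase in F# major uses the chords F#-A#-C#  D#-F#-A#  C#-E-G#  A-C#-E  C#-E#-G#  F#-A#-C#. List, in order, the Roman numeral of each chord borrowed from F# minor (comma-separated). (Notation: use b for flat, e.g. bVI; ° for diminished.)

F# major has the diatonic set F#, G#m, A#m, B, C#, D#m, E#dim. Of the given chords, F#–A#–C# = F#, D#–F#–A# = D#m and C#–E#–G# = C# are diatonic. But C#–E–G# is foreign: the diatonic V on degree 5 is C#, whereas C#m comes from F# minor. It is labeled v. But A–C#–E is foreign: the diatonic iii on degree 3 is A#m, whereas A comes from F# minor. It is labeled bIII.

v, bIII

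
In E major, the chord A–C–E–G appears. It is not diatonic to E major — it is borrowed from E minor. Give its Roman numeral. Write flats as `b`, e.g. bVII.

The root A is the diatonic 4th degree of E major; the borrowing shows in the chord quality. Diatonically E major has A (IV) on that degree; A–C–E–G is instead the minor-seventh chord native to E minor, so it takes the label iv7.

iv7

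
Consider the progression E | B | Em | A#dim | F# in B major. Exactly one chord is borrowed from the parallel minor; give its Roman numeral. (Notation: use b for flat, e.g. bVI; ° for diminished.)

In B major the diatonic chords are B, C#m, D#m, E, F#, G#m, A#dim. E, B, A#dim and F# are all diatonic. But Em (E–G–B) is foreign: the diatonic IV on degree 4 is E, whereas Em comes from B minor. It is labeled iv.

iv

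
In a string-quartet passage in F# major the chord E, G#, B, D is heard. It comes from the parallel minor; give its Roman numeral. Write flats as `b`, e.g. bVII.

bVII7

E is the lowered form of scale degree 7 in F# major (the diatonic degree 7 is E#). Diatonically F# major has E#dim (vii°) on that degree; E–G#–B–D is instead the dominant-seventh chord native to F# minor, so it takes the label bVII7.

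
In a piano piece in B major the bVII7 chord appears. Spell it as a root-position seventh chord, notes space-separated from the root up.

Scale degree 7 in B major is A#. bVII7 uses the lowered form, A, taken from B minor. Building the dominant-seventh chord from the parallel minor on A: A–C#–E–G.

A C# E G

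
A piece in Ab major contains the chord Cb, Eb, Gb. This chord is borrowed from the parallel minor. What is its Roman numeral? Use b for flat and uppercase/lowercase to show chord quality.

bIII

The root Cb is the lowered 3rd scale degree — diatonically Ab major has C there. The diatonic chord on degree 3 would be Cm (iii), but Cb–Eb–Gb is the major chord from Ab minor. As a borrowed chord it is labeled bIII.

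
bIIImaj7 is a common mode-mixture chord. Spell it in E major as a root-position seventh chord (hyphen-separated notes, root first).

G-B-D-F#

The root of bIIImaj7 is the lowered 3rd degree: G# becomes G. Building the major-seventh chord from the parallel minor on G: G–B–D–F#.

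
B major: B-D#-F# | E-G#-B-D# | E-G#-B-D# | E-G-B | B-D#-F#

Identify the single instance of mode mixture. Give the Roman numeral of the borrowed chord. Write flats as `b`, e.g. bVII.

iv

The diatonic triads in B major are B, C#m, D#m, E, F#, G#m, A#dim. B–D#–F# = B and E–G#–B–D# = Emaj7 both belong to that set. E–G–B doesn't fit — on degree 4 B major would have E (IV). Em is the degree-4 chord of B minor, so it is the borrowed iv.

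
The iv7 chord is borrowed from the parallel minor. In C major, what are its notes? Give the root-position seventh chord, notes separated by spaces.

F Ab C Eb

iv7 is built on scale degree 4, which is F in both C major and its parallel. Building the minor-seventh chord from the parallel minor on F: F–Ab–C–Eb.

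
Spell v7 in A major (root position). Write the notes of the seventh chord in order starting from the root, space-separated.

v7 is built on scale degree 5, which is E in both A major and its parallel. In A minor the chord on E is E–G–B–D.

E G B D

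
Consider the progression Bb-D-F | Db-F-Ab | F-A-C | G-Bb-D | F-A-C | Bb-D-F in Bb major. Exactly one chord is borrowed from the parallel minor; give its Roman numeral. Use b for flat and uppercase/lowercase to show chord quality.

Bb major has the diatonic set Bb, Cm, Dm, Eb, F, Gm, Adim. Bb–D–F = Bb, F–A–C = F and G–Bb–D = Gm all belong to that set. Db–F–Ab is not: scale degree 3 in Bb major carries Dm (iii). In Bb minor the chord on that degree is Db, so here it functions as bIII, borrowed from the parallel minor.

bIII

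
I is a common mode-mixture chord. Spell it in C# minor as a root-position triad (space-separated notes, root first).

C# E# G#

The root, C#, is scale degree 1 — the same note in C# minor and C# major; only the chord quality changes. Building the major chord from the parallel major on C#: C#–E#–G#.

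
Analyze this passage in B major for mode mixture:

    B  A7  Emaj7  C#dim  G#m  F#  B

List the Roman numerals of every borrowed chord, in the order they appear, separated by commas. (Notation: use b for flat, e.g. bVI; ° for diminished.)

bVII7, ii°

B major has the diatonic set B, C#m, D#m, E, F#, G#m, A#dim. Of the given chords, B, Emaj7, G#m and F# are diatonic. A7 (A–C#–E–G) doesn't fit — on degree 7 B major would have A#dim (vii°). A7 is the degree-7 chord of B minor, so it is the borrowed bVII7. C#dim (C#–E–G) is not: scale degree 2 in B major carries C#m (ii). In B minor the chord on that degree is C#dim, so here it functions as ii°, borrowed from the parallel minor.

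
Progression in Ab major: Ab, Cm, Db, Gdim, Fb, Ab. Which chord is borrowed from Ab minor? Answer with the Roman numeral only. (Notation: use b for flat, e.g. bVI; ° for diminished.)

bVI

Ab major has the diatonic set Ab, Bbm, Cm, Db, Eb, Fm, Gdim. Of the given chords, Ab, Cm, Db and Gdim are diatonic. But Fb (Fb–Ab–Cb) is foreign: the diatonic vi on degree 6 is Fm, whereas Fb comes from Ab minor. It is labeled bVI.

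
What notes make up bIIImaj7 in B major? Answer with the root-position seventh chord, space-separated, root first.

The root of bIIImaj7 is the lowered 3rd degree: D# becomes D. Building the major-seventh chord from the parallel minor on D: D–F#–A–C#.

D F# A C#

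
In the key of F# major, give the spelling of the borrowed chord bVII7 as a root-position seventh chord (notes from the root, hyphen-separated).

E-G#-B-D

The root of bVII7 is the lowered 7th degree: E# becomes E. In F# minor the chord on E is E–G#–B–D.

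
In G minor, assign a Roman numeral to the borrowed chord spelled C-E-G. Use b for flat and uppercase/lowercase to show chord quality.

IV

C is scale degree 4 in G minor. Diatonically G minor has Cm (iv) on that degree; C–E–G is instead the major chord native to G major, so it takes the label IV.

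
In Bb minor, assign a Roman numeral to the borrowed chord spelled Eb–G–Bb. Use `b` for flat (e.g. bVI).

The root Eb is the diatonic 4th degree of Bb minor; the borrowing shows in the chord quality. Eb–G–Bb is a major chord — the form found in Bb major, not the diatonic iv (Ebm). Borrowed into Bb minor it is written IV.

IV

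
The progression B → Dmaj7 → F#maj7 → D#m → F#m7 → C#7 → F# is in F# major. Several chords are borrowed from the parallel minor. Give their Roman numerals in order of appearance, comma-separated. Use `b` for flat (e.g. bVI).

bVImaj7, i7

The diatonic triads in F# major are F#, G#m, A#m, B, C#, D#m, E#dim. B, F#maj7, D#m, C#7 and F# all belong to that set. But Dmaj7 (D–F#–A–C#) is foreign: the diatonic vi on degree 6 is D#m, whereas Dmaj7 comes from F# minor. It is labeled bVImaj7. F#m7 (F#–A–C#–E) doesn't fit — on degree 1 F# major would have F# (I). F#m7 is the degree-1 chord of F# minor, so it is the borrowed i7.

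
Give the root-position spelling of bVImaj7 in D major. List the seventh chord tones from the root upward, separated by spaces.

Bb D F A

Scale degree 6 in D major is B. bVImaj7 uses the lowered form, Bb, taken from D minor. In D minor the chord on Bb is Bb–D–F–A.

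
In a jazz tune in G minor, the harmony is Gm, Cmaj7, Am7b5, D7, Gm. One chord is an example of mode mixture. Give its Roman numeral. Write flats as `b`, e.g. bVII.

IVmaj7

The diatonic triads in G minor (with V from harmonic minor) are Gm, Adim, Bb, Cm, D, Eb, F. Gm, Am7b5 and D7 all belong to that set. Cmaj7 (C–E–G–B) is not: scale degree 4 in G minor carries Cm (iv). In G major the chord on that degree is Cmaj7, so here it functions as IVmaj7, borrowed from the parallel major.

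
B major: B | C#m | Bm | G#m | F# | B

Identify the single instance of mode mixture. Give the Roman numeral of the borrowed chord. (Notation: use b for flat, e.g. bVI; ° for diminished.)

i

In B major the diatonic chords are B, C#m, D#m, E, F#, G#m, A#dim. B, C#m, G#m and F# all belong to that set. But Bm (B–D–F#) is foreign: the diatonic I on degree 1 is B, whereas Bm comes from B minor. It is labeled i.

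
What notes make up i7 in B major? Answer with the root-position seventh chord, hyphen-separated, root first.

The root, B, is scale degree 1 — the same note in B major and B minor; only the chord quality changes. In B minor the chord on B is B–D–F#–A.

B-D-F#-A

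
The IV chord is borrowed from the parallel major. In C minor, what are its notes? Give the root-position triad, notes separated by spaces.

F A C

The root, F, is scale degree 4 — the same note in C minor and C major; only the chord quality changes. Stacking thirds in C major on F gives F–A–C.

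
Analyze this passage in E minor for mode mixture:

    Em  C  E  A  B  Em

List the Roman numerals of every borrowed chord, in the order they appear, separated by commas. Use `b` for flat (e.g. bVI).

E minor has the diatonic set Em, F#dim, G, Am, B, C, D (with V from harmonic minor). Em, C and B are all diatonic. E (E–G#–B) is not: scale degree 1 in E minor carries Em (i). In E major the chord on that degree is E, so here it functions as I, borrowed from the parallel major. A (A–C#–E) doesn't fit — on degree 4 E minor would have Am (iv). A is the degree-4 chord of E major, so it is the borrowed IV.

I, IV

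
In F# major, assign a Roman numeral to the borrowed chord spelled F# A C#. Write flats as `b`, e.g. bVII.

F# is scale degree 1 in F# major. The diatonic chord on degree 1 would be F# (I), but F#–A–C# is the minor chord from F# minor. As a borrowed chord it is labeled i.

i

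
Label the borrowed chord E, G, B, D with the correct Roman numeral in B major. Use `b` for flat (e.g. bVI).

iv7

E is scale degree 4 in B major. E–G–B–D is a minor-seventh chord — the form found in B minor, not the diatonic IV (E). Borrowed into B major it is written iv7.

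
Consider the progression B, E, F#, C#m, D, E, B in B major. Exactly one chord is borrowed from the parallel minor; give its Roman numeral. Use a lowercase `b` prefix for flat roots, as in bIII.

In B major the diatonic chords are B, C#m, D#m, E, F#, G#m, A#dim. B, E, F# and C#m are all diatonic. D (D–F#–A) is not: scale degree 3 in B major carries D#m (iii). In B minor the chord on that degree is D, so here it functions as bIII, borrowed from the parallel minor.

bIII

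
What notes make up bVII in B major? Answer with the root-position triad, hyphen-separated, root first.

A-C#-E

bVII is built on the lowered scale degree 7. In B major degree 7 is A#; lowered it becomes A. Building the major chord from the parallel minor on A: A–C#–E.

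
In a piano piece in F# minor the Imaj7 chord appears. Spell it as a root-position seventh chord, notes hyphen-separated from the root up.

F#-A#-C#-E#

The root, F#, is scale degree 1 — the same note in F# minor and F# major; only the chord quality changes. Building the major-seventh chord from the parallel major on F#: F#–A#–C#–E#.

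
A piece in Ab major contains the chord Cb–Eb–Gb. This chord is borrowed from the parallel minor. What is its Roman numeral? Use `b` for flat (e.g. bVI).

Cb is the lowered form of scale degree 3 in Ab major (the diatonic degree 3 is C). Cb–Eb–Gb is a major chord — the form found in Ab minor, not the diatonic iii (Cm). Borrowed into Ab major it is written bIII.

bIII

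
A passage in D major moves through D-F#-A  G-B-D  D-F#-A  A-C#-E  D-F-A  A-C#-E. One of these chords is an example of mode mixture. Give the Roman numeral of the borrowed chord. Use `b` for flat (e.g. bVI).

The diatonic triads in D major are D, Em, F#m, G, A, Bm, C#dim. D–F#–A = D, G–B–D = G and A–C#–E = A are all diatonic. But D–F–A is foreign: the diatonic I on degree 1 is D, whereas Dm comes from D minor. It is labeled i.

i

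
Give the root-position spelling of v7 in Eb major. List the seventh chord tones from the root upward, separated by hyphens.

Bb-Db-F-Ab

The root, Bb, is scale degree 5 — the same note in Eb major and Eb minor; only the chord quality changes. Building the minor-seventh chord from the parallel minor on Bb: Bb–Db–F–Ab.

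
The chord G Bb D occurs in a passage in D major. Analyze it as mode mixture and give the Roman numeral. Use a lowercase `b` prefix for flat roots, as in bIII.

G is scale degree 4 in D major. Diatonically D major has G (IV) on that degree; G–Bb–D is instead the minor chord native to D minor, so it takes the label iv.

iv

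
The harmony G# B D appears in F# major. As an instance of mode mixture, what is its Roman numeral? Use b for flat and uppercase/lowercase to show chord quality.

ii°

The root G# is the diatonic 2nd degree of F# major; the borrowing shows in the chord quality. The diatonic chord on degree 2 would be G#m (ii), but G#–B–D is the diminished chord from F# minor. As a borrowed chord it is labeled ii°.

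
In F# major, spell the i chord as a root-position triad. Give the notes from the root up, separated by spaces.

i is built on scale degree 1, which is F# in both F# major and its parallel. In F# minor the chord on F# is F#–A–C#.

F# A C#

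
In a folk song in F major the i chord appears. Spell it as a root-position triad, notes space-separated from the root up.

The root, F, is scale degree 1 — the same note in F major and F minor; only the chord quality changes. Stacking thirds in F minor on F gives F–Ab–C.

F Ab C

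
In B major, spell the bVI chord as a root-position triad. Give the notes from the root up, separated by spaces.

The root of bVI is the lowered 6th degree: G# becomes G. Stacking thirds in B minor on G gives G–B–D.

G B D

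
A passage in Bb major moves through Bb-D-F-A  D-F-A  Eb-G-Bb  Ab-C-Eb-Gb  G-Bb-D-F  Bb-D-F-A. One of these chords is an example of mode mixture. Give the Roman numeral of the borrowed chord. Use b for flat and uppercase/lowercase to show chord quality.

bVII7

Bb major has the diatonic set Bb, Cm, Dm, Eb, F, Gm, Adim. Bb–D–F–A = Bbmaj7, D–F–A = Dm, Eb–G–Bb = Eb and G–Bb–D–F = Gm7 all belong to that set. But Ab–C–Eb–Gb is foreign: the diatonic vii° on degree 7 is Adim, whereas Ab7 comes from Bb minor. It is labeled bVII7.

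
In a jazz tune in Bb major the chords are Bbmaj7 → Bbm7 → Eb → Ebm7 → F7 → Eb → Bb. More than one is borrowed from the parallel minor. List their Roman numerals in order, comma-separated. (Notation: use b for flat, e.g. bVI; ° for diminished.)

i7, iv7

The diatonic triads in Bb major are Bb, Cm, Dm, Eb, F, Gm, Adim. Bbmaj7, Eb, F7 and Bb are all diatonic. Bbm7 (Bb–Db–F–Ab) is not: scale degree 1 in Bb major carries Bb (I). In Bb minor the chord on that degree is Bbm7, so here it functions as i7, borrowed from the parallel minor. Ebm7 (Eb–Gb–Bb–Db) doesn't fit — on degree 4 Bb major would have Eb (IV). Ebm7 is the degree-4 chord of Bb minor, so it is the borrowed iv7.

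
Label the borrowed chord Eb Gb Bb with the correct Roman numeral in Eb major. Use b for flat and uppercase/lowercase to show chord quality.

i

The root Eb is the diatonic 1st degree of Eb major; the borrowing shows in the chord quality. The diatonic chord on degree 1 would be Eb (I), but Eb–Gb–Bb is the minor chord from Eb minor. As a borrowed chord it is labeled i.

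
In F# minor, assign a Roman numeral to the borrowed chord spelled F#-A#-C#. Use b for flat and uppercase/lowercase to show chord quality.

I

F# is scale degree 1 in F# minor. Diatonically F# minor has F#m (i) on that degree; F#–A#–C# is instead the major chord native to F# major, so it takes the label I.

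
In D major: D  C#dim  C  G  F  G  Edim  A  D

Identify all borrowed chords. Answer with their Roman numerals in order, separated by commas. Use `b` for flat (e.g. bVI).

The diatonic triads in D major are D, Em, F#m, G, A, Bm, C#dim. Of the given chords, D, C#dim, G and A are diatonic. C (C–E–G) doesn't fit — on degree 7 D major would have C#dim (vii°). C is the degree-7 chord of D minor, so it is the borrowed bVII. But F (F–A–C) is foreign: the diatonic iii on degree 3 is F#m, whereas F comes from D minor. It is labeled bIII. Edim (E–G–Bb) doesn't fit — on degree 2 D major would have Em (ii). Edim is the degree-2 chord of D minor, so it is the borrowed ii°.

bVII, bIII, ii°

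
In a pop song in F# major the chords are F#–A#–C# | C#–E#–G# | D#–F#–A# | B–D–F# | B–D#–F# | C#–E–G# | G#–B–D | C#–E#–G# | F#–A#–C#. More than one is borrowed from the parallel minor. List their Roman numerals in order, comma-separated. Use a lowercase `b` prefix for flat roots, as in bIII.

iv, v, ii°

In F# major the diatonic chords are F#, G#m, A#m, B, C#, D#m, E#dim. Of the given chords, F#–A#–C# = F#, C#–E#–G# = C#, D#–F#–A# = D#m and B–D#–F# = B are diatonic. But B–D–F# is foreign: the diatonic IV on degree 4 is B, whereas Bm comes from F# minor. It is labeled iv. C#–E–G# doesn't fit — on degree 5 F# major would have C# (V). C#m is the degree-5 chord of F# minor, so it is the borrowed v. G#–B–D is not: scale degree 2 in F# major carries G#m (ii). In F# minor the chord on that degree is G#dim, so here it functions as ii°, borrowed from the parallel minor.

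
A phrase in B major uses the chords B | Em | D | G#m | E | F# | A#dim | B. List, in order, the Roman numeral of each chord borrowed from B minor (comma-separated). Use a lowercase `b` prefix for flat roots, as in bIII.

The diatonic triads in B major are B, C#m, D#m, E, F#, G#m, A#dim. Of the given chords, B, G#m, E, F# and A#dim are diatonic. Em (E–G–B) is not: scale degree 4 in B major carries E (IV). In B minor the chord on that degree is Em, so here it functions as iv, borrowed from the parallel minor. But D (D–F#–A) is foreign: the diatonic iii on degree 3 is D#m, whereas D comes from B minor. It is labeled bIII.

iv, bIII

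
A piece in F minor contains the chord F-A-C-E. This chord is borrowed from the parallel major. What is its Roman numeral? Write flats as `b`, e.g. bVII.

Imaj7

The root F is the diatonic 1st degree of F minor; the borrowing shows in the chord quality. Diatonically F minor has Fm (i) on that degree; F–A–C–E is instead the major-seventh chord native to F major, so it takes the label Imaj7.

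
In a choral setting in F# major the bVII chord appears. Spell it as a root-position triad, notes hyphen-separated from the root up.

E-G#-B

bVII is built on the lowered scale degree 7. In F# major degree 7 is E#; lowered it becomes E. Building the major chord from the parallel minor on E: E–G#–B.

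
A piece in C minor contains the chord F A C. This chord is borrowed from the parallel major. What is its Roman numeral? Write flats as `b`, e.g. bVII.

IV

The root F is the diatonic 4th degree of C minor; the borrowing shows in the chord quality. F–A–C is a major chord — the form found in C major, not the diatonic iv (Fm). Borrowed into C minor it is written IV.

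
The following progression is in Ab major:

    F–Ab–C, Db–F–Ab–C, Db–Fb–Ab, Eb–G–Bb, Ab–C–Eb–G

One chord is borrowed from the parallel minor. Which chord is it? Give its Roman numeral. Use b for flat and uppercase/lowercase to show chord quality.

iv

The diatonic triads in Ab major are Ab, Bbm, Cm, Db, Eb, Fm, Gdim. F–Ab–C = Fm, Db–F–Ab–C = Dbmaj7, Eb–G–Bb = Eb and Ab–C–Eb–G = Abmaj7 all belong to that set. Db–Fb–Ab is not: scale degree 4 in Ab major carries Db (IV). In Ab minor the chord on that degree is Dbm, so here it functions as iv, borrowed from the parallel minor.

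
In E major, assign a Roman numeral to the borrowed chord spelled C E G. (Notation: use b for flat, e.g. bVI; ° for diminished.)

bVI

The root C is the lowered 6th scale degree — diatonically E major has C# there. Diatonically E major has C#m (vi) on that degree; C–E–G is instead the major chord native to E minor, so it takes the label bVI.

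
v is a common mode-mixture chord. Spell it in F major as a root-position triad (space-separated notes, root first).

The root, C, is scale degree 5 — the same note in F major and F minor; only the chord quality changes. In F minor the chord on C is C–Eb–G.

C Eb G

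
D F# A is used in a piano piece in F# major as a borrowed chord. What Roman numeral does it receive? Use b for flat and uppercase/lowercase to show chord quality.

bVI

The root D is the lowered 6th scale degree — diatonically F# major has D# there. D–F#–A is a major chord — the form found in F# minor, not the diatonic vi (D#m). Borrowed into F# major it is written bVI.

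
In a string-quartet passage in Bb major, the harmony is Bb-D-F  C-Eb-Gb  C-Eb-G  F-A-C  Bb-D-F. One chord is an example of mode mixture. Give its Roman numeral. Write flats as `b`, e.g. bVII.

The diatonic triads in Bb major are Bb, Cm, Dm, Eb, F, Gm, Adim. Of the given chords, Bb–D–F = Bb, C–Eb–G = Cm and F–A–C = F are diatonic. C–Eb–Gb doesn't fit — on degree 2 Bb major would have Cm (ii). Cdim is the degree-2 chord of Bb minor, so it is the borrowed ii°.

ii°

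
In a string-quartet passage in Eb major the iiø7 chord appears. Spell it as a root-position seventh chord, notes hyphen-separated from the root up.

F-Ab-Cb-Eb

The root, F, is scale degree 2 — the same note in Eb major and Eb minor; only the chord quality changes. Building the half-diminished-seventh chord from the parallel minor on F: F–Ab–Cb–Eb.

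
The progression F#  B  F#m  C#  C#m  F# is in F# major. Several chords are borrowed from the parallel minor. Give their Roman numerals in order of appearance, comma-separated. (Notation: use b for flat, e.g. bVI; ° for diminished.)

In F# major the diatonic chords are F#, G#m, A#m, B, C#, D#m, E#dim. F#, B and C# are all diatonic. But F#m (F#–A–C#) is foreign: the diatonic I on degree 1 is F#, whereas F#m comes from F# minor. It is labeled i. But C#m (C#–E–G#) is foreign: the diatonic V on degree 5 is C#, whereas C#m comes from F# minor. It is labeled v.

i, v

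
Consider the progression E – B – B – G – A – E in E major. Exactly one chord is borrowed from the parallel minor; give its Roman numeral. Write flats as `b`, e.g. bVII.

bIII

E major has the diatonic set E, F#m, G#m, A, B, C#m, D#dim. E, B and A are all diatonic. But G (G–B–D) is foreign: the diatonic iii on degree 3 is G#m, whereas G comes from E minor. It is labeled bIII.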